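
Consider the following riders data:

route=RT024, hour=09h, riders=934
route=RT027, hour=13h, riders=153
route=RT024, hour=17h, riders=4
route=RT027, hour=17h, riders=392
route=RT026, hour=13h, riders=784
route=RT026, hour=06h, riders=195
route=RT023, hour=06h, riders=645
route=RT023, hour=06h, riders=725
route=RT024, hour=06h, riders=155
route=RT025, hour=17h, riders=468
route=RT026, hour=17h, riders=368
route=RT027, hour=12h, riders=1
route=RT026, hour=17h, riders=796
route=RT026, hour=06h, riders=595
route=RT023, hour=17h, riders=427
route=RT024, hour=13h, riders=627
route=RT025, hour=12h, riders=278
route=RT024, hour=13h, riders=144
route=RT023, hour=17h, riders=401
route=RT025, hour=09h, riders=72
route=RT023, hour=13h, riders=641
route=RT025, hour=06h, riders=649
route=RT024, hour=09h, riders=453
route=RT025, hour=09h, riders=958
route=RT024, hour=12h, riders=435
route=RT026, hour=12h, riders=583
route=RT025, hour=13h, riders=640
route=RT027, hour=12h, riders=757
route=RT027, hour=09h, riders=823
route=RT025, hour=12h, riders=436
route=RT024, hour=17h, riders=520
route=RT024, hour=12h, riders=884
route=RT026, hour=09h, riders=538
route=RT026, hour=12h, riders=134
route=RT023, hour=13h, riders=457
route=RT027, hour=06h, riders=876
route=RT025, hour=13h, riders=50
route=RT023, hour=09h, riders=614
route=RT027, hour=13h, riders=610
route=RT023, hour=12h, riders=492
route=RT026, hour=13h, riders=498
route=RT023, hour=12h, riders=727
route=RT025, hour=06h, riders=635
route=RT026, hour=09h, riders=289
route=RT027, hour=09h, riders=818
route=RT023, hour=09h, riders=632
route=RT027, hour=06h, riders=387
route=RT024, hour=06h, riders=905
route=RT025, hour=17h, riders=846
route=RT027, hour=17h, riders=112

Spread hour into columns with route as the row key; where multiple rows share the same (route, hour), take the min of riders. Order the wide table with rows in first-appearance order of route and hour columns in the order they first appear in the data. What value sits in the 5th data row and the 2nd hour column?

With rows in first-appearance order of route, row 5 is route=RT025. hour columns in first-appearance order: 09h, 13h, 17h, 06h, 12h; column 2 is 13h.
Long rows with route=RT025, hour=13h: min(640, 50) = 50.

50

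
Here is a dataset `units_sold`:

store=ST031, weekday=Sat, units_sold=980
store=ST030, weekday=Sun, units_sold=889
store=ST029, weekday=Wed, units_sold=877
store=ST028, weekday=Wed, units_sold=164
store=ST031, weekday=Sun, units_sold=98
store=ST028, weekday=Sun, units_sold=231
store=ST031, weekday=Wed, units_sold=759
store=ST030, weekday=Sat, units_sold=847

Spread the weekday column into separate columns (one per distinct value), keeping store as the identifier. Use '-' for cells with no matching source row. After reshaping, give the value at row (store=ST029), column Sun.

-

No long-format row has store=ST029 and weekday=Sun, so the cell is -.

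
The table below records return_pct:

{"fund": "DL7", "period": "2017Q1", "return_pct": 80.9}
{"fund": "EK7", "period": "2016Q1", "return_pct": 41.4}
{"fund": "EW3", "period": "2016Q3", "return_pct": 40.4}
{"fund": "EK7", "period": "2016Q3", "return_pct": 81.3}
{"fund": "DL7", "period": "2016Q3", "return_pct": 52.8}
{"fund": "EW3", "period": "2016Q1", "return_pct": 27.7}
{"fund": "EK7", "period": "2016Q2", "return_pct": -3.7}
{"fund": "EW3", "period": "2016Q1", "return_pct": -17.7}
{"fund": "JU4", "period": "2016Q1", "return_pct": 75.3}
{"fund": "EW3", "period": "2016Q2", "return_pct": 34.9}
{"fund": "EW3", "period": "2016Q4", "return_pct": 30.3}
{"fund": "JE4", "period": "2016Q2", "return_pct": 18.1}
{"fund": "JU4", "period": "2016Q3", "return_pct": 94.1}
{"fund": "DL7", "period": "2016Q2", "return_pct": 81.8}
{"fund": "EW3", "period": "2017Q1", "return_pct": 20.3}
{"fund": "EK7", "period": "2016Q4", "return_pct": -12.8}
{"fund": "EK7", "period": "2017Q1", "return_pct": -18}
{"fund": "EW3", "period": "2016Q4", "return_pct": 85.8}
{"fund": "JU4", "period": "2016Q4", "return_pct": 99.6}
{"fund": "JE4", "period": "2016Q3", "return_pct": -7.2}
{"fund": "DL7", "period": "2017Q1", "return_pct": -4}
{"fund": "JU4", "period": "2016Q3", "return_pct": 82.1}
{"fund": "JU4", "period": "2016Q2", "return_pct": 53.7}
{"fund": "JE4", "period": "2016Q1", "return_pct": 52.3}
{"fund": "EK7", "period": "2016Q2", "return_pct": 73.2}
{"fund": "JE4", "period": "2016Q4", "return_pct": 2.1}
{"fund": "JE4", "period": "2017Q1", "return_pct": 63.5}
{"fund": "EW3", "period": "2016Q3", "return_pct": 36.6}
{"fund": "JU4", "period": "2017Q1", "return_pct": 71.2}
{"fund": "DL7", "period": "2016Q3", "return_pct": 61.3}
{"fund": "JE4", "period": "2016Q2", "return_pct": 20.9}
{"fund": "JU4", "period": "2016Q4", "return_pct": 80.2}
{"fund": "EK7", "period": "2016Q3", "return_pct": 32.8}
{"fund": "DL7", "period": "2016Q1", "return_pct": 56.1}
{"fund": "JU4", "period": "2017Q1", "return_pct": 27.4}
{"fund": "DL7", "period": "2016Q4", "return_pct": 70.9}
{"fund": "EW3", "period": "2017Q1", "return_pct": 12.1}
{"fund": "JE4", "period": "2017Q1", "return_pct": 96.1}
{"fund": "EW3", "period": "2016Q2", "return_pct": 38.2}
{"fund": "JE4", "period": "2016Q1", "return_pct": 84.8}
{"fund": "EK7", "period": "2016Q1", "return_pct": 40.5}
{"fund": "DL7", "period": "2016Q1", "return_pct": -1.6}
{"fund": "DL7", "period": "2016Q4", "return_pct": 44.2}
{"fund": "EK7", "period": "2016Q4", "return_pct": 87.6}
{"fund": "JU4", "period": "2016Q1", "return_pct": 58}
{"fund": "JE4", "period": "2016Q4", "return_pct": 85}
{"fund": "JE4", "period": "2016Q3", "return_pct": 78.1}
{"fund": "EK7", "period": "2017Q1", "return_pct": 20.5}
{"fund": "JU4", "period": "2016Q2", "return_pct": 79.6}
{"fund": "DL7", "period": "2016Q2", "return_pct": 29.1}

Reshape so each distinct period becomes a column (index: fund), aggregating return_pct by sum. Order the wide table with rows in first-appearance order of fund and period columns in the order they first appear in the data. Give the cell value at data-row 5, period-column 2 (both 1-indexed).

137.1

With rows in first-appearance order of fund, row 5 is fund=JE4. period columns in first-appearance order: 2017Q1, 2016Q1, 2016Q3, 2016Q2, 2016Q4; column 2 is 2016Q1.
Long rows with fund=JE4, period=2016Q1: 52.3 + 84.8 = 137.1.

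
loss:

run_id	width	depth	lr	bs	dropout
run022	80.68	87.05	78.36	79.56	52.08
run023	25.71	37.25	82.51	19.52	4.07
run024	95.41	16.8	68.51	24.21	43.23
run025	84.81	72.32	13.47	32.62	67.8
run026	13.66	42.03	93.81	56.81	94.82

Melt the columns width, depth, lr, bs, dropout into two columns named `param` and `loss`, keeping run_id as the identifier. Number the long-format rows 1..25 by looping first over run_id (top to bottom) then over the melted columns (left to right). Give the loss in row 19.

32.62

25 rows total (5 × 5). Row 19: index ⌊(19-1)/5⌋ = 3 into run_id → run025; (19-1) mod 5 = 3 into the melted columns → bs.
So row 19 is (run025, bs, 32.62); loss = 32.62.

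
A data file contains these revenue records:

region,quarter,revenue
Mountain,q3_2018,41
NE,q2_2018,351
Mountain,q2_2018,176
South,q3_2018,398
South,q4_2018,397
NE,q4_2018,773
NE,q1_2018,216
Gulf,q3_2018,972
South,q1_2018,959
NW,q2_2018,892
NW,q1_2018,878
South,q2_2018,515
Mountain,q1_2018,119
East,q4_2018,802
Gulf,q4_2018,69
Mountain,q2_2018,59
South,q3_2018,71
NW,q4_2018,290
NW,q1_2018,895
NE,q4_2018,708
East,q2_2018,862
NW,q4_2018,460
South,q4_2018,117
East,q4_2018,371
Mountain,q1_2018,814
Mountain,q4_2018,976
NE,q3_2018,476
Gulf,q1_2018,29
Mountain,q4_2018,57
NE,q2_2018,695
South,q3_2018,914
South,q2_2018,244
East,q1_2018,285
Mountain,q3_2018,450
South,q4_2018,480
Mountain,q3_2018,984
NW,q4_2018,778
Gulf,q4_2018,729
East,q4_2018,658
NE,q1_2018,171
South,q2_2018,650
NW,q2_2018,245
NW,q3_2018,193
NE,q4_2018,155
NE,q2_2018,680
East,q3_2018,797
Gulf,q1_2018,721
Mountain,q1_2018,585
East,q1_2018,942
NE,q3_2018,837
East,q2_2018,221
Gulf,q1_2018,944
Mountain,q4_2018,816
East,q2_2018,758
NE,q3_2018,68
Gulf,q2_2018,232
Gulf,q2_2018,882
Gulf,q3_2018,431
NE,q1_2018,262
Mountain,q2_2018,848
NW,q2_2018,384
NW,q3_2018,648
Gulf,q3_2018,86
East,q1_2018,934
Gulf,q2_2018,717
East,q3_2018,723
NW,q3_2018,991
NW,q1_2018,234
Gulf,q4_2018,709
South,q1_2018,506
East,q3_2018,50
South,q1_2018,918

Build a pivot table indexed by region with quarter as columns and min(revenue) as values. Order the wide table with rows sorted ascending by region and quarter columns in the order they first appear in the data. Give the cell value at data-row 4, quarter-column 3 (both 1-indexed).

155

With rows sorted ascending by region, row 4 is region=NE. quarter columns in first-appearance order: q3_2018, q2_2018, q4_2018, q1_2018; column 3 is q4_2018.
Long rows with region=NE, quarter=q4_2018: min(773, 708, 155) = 155.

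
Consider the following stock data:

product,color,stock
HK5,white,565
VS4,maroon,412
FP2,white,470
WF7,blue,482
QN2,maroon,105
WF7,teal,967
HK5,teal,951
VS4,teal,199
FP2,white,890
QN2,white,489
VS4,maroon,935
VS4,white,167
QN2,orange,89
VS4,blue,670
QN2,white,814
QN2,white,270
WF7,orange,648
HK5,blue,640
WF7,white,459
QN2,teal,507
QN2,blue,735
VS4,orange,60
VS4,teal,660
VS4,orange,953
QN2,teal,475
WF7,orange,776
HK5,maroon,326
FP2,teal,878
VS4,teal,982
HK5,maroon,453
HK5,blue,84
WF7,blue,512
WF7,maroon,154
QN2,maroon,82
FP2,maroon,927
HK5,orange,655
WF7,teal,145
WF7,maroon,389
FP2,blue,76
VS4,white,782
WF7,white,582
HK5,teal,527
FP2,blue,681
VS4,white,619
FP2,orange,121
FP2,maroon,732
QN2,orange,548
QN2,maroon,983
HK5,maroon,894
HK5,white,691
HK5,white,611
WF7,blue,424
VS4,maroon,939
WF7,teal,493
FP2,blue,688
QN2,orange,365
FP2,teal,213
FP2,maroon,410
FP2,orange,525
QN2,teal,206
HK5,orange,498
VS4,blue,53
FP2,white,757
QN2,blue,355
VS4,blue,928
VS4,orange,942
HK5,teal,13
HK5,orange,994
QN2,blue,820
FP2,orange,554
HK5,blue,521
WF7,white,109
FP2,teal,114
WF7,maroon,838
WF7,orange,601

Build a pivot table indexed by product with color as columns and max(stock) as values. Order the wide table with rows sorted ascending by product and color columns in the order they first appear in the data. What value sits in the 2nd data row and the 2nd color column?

894

With rows sorted ascending by product, row 2 is product=HK5. color columns in first-appearance order: white, maroon, blue, teal, orange; column 2 is maroon.
Long rows with product=HK5, color=maroon: max(326, 453, 894) = 894.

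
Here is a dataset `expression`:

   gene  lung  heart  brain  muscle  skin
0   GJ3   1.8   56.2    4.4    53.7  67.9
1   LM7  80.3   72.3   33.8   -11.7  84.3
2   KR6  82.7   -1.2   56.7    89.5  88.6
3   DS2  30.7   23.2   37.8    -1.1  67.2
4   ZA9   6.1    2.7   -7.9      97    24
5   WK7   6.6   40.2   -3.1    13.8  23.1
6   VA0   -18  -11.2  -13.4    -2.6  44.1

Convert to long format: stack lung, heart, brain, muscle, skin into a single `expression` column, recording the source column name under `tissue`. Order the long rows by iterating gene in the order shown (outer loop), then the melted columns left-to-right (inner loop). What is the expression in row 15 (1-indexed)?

35 rows total (7 × 5). Row 15: index ⌊(15-1)/5⌋ = 2 into gene → KR6; (15-1) mod 5 = 4 into the melted columns → skin.
So row 15 is (KR6, skin, 88.6); expression = 88.6.

88.6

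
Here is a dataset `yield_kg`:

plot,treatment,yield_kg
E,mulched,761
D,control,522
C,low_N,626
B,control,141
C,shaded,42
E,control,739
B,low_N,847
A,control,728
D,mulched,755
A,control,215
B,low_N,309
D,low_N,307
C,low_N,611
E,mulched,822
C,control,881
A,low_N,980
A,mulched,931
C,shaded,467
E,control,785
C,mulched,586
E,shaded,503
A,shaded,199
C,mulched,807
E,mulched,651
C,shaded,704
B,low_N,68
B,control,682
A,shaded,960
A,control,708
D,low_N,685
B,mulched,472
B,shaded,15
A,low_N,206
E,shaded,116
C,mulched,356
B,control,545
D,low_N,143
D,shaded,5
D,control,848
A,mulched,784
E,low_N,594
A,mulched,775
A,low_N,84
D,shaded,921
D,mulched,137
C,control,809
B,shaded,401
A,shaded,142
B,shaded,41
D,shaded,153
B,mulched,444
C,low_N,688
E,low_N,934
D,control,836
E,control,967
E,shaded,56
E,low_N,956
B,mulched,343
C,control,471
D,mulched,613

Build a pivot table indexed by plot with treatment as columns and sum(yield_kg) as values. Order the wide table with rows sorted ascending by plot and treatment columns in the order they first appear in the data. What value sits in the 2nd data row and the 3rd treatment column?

With rows sorted ascending by plot, row 2 is plot=B. treatment columns in first-appearance order: mulched, control, low_N, shaded; column 3 is low_N.
Long rows with plot=B, treatment=low_N: 847 + 309 + 68 = 1224.

1224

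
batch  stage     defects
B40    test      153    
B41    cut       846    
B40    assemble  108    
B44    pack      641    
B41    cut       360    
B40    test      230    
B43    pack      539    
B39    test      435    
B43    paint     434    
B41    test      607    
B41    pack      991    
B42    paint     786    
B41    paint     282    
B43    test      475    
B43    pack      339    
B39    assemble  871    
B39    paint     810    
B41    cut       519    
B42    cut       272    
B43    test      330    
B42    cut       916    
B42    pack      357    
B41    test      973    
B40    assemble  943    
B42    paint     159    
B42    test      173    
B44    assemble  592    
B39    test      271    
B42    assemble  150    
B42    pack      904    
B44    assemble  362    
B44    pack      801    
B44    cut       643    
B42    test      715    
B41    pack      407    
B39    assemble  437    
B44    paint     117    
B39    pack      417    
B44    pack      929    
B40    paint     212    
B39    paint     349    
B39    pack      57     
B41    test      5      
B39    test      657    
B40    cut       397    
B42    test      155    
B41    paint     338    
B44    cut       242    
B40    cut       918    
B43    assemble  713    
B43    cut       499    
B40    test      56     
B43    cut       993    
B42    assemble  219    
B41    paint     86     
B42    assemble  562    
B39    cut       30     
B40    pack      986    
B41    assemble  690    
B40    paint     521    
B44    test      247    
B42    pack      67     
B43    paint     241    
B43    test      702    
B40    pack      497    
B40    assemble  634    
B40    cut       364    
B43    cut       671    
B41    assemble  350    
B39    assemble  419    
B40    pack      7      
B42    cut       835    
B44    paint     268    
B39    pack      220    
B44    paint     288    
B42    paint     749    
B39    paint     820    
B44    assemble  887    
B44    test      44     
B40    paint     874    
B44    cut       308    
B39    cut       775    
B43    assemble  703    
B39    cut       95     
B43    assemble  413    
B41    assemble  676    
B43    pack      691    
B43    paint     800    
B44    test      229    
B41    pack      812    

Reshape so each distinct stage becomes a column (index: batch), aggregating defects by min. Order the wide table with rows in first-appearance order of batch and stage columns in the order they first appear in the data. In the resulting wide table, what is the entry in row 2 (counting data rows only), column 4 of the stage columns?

With rows in first-appearance order of batch, row 2 is batch=B41. stage columns in first-appearance order: test, cut, assemble, pack, paint; column 4 is pack.
Long rows with batch=B41, stage=pack: min(991, 407, 812) = 407.

407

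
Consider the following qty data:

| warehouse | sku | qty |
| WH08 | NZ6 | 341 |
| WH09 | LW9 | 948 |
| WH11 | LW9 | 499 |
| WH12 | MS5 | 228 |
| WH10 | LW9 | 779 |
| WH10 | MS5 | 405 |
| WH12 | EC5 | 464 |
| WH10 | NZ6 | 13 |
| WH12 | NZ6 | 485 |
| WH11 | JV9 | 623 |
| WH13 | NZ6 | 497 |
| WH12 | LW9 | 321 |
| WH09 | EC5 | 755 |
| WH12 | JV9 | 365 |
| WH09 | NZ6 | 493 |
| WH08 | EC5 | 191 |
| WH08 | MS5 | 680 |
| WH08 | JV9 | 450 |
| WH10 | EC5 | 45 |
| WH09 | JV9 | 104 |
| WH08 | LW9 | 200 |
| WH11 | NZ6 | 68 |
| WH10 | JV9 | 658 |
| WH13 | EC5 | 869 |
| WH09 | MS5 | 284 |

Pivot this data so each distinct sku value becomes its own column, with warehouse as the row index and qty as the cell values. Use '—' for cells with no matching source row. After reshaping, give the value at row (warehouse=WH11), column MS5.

—

No long-format row has warehouse=WH11 and sku=MS5, so the cell is —.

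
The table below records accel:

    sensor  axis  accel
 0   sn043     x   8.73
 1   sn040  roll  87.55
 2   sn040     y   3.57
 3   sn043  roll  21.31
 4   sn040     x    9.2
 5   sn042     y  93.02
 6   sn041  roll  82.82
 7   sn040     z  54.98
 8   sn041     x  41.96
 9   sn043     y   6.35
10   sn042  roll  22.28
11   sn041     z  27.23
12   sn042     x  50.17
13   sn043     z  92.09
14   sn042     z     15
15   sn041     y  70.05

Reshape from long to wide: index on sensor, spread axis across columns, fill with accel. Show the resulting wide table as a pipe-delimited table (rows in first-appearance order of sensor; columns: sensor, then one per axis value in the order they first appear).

Columns: sensor plus the 4 distinct axis values (x, roll, y, z).
For example, row sn043 column x takes accel=8.73 from the long row (sn043, x).

| sensor | x | roll | y | z |
| sn043 | 8.73 | 21.31 | 6.35 | 92.09 |
| sn040 | 9.2 | 87.55 | 3.57 | 54.98 |
| sn042 | 50.17 | 22.28 | 93.02 | 15 |
| sn041 | 41.96 | 82.82 | 70.05 | 27.23 |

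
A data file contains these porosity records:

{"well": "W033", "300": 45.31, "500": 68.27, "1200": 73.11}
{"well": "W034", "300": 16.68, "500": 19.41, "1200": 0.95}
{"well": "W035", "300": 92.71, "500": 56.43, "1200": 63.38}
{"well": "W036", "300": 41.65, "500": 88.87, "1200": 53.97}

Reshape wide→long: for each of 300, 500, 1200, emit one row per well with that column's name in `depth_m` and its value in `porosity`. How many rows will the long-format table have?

4 well values × 3 melted columns = 12 rows.

12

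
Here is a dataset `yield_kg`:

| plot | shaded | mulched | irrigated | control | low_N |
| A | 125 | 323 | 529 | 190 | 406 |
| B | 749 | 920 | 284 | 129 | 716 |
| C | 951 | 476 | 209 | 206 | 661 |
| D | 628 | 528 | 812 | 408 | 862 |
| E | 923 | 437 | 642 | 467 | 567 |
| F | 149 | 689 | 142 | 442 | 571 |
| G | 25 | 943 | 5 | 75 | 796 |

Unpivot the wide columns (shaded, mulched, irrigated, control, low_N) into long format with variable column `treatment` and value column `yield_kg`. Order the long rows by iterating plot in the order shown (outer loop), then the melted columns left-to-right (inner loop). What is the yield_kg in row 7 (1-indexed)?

920

35 rows total (7 × 5). Row 7: index ⌊(7-1)/5⌋ = 1 into plot → B; (7-1) mod 5 = 1 into the melted columns → mulched.
So row 7 is (B, mulched, 920); yield_kg = 920.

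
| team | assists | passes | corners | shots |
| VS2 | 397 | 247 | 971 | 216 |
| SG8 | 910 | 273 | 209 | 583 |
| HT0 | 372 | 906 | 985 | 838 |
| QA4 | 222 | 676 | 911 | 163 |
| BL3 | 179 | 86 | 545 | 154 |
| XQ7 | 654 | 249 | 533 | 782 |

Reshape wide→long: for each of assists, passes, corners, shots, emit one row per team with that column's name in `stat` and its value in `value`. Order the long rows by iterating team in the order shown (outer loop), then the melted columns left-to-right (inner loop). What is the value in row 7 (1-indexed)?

209

24 rows total (6 × 4). Row 7: index ⌊(7-1)/4⌋ = 1 into team → SG8; (7-1) mod 4 = 2 into the melted columns → corners.
So row 7 is (SG8, corners, 209); value = 209.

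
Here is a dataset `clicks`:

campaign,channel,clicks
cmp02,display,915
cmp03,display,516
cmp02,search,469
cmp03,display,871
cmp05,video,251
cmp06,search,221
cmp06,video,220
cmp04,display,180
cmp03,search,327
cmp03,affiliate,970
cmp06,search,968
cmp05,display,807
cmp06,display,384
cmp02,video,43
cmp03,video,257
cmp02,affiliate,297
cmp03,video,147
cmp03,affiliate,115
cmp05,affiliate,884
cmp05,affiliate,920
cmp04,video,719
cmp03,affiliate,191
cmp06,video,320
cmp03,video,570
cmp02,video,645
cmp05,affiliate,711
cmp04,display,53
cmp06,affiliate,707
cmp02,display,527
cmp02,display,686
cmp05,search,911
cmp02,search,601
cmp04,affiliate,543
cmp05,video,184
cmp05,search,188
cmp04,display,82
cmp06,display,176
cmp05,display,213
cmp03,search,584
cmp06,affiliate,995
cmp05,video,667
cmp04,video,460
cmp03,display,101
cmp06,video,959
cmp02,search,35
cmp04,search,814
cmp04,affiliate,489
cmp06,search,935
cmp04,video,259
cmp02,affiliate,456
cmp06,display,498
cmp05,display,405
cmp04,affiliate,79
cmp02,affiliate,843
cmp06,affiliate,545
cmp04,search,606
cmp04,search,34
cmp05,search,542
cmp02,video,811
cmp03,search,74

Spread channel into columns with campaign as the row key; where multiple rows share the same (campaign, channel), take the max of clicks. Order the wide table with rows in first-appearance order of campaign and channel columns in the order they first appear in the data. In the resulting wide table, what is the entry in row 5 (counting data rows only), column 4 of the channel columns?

With rows in first-appearance order of campaign, row 5 is campaign=cmp04. channel columns in first-appearance order: display, search, video, affiliate; column 4 is affiliate.
Long rows with campaign=cmp04, channel=affiliate: max(543, 489, 79) = 543.

543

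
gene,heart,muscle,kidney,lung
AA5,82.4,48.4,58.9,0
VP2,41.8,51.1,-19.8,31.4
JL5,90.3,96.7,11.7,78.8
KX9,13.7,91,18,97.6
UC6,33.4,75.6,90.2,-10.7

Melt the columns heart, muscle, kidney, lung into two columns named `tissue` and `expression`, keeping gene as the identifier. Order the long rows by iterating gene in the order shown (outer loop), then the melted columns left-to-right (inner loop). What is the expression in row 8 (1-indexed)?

20 rows total (5 × 4). Row 8: index ⌊(8-1)/4⌋ = 1 into gene → VP2; (8-1) mod 4 = 3 into the melted columns → lung.
So row 8 is (VP2, lung, 31.4); expression = 31.4.

31.4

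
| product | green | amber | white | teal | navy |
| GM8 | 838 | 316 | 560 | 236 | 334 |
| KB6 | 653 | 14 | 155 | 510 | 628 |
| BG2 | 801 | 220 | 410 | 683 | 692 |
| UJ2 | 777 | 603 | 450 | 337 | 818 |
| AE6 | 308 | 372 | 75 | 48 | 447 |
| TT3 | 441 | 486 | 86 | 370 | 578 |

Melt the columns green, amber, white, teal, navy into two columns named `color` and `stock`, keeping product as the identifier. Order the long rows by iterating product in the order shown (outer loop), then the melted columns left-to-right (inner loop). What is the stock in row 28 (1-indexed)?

86

30 rows total (6 × 5). Row 28: index ⌊(28-1)/5⌋ = 5 into product → TT3; (28-1) mod 5 = 2 into the melted columns → white.
So row 28 is (TT3, white, 86); stock = 86.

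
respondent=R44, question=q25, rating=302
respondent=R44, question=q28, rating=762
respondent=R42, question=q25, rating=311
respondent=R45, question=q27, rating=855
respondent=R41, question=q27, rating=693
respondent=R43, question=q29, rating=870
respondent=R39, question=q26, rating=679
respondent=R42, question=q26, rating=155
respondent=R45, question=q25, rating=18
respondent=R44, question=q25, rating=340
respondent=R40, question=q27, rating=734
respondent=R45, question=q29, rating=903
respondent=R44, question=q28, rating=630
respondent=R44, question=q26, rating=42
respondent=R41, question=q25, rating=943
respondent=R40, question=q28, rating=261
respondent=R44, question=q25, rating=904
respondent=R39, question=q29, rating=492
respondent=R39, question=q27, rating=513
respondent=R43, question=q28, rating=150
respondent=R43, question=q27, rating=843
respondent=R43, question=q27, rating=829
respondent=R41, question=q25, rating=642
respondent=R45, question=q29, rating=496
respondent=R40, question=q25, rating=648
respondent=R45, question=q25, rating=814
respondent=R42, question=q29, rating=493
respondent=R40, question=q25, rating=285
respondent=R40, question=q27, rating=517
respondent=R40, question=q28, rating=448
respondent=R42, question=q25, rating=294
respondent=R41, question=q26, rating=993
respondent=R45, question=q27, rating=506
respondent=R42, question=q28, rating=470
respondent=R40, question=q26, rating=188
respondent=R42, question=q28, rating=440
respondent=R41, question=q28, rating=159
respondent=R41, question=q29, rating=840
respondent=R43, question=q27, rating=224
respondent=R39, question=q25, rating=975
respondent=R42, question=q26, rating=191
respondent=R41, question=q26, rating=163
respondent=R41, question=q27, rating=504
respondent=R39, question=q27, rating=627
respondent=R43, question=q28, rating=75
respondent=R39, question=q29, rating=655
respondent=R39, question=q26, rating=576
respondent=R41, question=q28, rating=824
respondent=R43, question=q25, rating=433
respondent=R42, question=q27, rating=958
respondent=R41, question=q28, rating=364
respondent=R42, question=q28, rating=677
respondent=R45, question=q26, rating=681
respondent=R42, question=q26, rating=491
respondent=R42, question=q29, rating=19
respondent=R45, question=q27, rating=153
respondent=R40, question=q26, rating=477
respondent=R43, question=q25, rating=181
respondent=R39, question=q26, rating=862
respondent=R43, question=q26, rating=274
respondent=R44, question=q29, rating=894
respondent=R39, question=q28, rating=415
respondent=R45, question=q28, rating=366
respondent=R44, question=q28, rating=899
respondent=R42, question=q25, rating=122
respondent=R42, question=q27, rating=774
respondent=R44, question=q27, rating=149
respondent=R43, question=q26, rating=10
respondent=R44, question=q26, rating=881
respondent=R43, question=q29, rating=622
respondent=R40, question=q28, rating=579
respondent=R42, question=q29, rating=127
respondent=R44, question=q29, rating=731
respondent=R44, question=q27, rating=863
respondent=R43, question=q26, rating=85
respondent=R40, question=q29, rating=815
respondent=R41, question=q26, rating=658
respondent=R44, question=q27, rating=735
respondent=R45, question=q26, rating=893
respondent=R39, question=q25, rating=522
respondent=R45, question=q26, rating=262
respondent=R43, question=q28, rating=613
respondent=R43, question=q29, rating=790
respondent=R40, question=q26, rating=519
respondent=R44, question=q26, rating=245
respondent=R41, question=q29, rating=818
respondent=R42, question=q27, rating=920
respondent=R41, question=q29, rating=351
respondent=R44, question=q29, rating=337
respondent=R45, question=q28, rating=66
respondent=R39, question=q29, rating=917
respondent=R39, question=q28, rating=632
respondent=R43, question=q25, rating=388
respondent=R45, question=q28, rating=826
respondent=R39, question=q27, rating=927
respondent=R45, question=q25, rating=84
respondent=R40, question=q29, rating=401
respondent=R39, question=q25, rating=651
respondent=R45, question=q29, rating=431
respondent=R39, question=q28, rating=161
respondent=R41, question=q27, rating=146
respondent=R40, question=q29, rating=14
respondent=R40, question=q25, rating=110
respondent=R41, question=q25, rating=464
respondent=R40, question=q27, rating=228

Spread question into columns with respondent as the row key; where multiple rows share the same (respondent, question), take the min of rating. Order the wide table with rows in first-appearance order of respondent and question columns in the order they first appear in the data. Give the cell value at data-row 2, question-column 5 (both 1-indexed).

With rows in first-appearance order of respondent, row 2 is respondent=R42. question columns in first-appearance order: q25, q28, q27, q29, q26; column 5 is q26.
Long rows with respondent=R42, question=q26: min(155, 191, 491) = 155.

155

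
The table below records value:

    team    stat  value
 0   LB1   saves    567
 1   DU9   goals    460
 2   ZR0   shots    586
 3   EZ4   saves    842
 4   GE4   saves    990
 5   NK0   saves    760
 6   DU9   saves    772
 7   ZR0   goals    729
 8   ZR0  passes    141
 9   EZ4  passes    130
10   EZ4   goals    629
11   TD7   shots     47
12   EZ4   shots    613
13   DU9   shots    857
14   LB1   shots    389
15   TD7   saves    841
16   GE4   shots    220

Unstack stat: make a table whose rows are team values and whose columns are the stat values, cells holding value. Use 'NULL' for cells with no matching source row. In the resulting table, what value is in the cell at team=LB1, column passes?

NULL

No long-format row has team=LB1 and stat=passes, so the cell is NULL.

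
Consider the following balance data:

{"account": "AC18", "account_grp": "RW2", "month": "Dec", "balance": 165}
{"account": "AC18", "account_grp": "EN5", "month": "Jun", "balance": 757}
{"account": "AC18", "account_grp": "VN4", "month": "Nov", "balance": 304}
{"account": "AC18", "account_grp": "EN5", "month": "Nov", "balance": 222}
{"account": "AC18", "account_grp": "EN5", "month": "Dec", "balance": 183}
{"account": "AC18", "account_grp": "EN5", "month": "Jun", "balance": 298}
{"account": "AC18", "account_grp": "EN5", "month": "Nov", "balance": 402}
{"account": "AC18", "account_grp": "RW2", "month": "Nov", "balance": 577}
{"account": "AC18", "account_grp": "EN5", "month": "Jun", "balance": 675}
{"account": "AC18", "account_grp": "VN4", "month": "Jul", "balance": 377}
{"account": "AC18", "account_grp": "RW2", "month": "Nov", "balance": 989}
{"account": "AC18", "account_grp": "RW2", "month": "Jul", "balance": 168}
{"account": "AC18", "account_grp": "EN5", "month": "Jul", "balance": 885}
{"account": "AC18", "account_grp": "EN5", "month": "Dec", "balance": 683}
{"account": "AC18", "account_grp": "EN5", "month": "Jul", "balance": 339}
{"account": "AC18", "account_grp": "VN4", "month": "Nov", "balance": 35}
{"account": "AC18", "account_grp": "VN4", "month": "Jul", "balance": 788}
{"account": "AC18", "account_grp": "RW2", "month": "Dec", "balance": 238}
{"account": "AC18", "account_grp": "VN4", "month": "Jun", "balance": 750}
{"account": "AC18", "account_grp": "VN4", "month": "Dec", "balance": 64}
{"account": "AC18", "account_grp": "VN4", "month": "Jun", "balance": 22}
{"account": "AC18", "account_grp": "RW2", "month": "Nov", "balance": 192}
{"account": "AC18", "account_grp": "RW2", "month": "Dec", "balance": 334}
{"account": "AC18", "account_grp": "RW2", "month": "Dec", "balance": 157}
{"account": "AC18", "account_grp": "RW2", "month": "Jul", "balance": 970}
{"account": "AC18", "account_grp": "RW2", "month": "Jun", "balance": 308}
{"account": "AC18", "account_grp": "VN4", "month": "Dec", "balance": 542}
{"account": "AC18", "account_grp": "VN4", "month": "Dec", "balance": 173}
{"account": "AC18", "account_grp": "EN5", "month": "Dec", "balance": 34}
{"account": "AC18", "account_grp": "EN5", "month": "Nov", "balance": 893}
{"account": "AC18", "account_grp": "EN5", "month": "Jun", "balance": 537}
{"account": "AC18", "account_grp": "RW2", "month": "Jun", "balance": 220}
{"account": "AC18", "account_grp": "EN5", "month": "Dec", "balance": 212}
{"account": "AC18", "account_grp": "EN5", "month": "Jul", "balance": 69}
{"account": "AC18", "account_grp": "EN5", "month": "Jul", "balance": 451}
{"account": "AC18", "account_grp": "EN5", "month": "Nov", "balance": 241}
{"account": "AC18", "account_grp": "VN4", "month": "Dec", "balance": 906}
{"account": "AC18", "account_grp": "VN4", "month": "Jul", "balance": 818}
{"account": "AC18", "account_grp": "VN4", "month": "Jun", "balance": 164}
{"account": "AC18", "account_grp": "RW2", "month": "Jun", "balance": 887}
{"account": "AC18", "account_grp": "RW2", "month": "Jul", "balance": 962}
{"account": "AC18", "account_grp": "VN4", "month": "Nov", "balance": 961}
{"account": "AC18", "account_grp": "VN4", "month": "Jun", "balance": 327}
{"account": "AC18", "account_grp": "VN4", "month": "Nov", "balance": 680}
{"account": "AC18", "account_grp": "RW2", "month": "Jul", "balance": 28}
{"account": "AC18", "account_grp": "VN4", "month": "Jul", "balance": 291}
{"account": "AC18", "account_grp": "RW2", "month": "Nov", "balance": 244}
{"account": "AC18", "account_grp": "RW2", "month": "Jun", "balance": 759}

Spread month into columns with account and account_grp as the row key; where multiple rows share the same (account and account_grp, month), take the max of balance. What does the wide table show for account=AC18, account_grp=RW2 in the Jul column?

970

Rows with account=AC18, account_grp=RW2 and month=Jul: balance values are 168, 970, 962, 28.
max(168, 970, 962, 28) = 970.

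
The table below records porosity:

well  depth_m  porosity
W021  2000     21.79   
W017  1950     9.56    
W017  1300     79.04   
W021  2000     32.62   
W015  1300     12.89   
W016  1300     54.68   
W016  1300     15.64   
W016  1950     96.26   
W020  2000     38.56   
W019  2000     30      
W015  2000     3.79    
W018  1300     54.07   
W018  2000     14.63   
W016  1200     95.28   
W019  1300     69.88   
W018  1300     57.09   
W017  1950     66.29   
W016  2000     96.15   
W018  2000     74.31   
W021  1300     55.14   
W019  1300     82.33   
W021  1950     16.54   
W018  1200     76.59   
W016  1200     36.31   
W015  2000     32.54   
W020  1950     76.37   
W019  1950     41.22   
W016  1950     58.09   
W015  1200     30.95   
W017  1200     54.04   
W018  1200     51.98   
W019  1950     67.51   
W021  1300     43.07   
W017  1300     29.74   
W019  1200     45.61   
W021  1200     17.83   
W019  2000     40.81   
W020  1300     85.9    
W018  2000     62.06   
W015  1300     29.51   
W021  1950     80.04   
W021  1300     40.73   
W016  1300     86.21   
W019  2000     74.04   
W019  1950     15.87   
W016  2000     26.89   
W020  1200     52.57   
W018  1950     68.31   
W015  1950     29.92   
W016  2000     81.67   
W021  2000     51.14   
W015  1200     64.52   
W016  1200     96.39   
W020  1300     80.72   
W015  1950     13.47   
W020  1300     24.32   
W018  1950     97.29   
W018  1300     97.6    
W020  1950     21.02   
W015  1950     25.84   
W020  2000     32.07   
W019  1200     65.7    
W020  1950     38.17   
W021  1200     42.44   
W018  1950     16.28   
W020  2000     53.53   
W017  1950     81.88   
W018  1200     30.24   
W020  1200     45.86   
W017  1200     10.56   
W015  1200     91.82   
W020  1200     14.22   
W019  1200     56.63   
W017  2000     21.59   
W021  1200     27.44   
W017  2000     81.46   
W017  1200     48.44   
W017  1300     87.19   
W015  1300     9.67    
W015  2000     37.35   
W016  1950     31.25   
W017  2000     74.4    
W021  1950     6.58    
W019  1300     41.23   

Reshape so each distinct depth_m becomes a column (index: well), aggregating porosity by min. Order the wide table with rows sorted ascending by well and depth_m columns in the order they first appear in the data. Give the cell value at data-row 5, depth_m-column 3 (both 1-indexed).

41.23

With rows sorted ascending by well, row 5 is well=W019. depth_m columns in first-appearance order: 2000, 1950, 1300, 1200; column 3 is 1300.
Long rows with well=W019, depth_m=1300: min(69.88, 82.33, 41.23) = 41.23.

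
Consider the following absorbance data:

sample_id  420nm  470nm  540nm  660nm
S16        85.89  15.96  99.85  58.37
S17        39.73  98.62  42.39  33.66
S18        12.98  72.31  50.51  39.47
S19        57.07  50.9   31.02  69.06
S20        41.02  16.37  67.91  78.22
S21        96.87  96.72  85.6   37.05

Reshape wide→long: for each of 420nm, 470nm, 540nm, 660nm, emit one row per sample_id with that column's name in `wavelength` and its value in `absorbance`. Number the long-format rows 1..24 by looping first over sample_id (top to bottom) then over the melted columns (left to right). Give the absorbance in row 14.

24 rows total (6 × 4). Row 14: index ⌊(14-1)/4⌋ = 3 into sample_id → S19; (14-1) mod 4 = 1 into the melted columns → 470nm.
So row 14 is (S19, 470nm, 50.9); absorbance = 50.9.

50.9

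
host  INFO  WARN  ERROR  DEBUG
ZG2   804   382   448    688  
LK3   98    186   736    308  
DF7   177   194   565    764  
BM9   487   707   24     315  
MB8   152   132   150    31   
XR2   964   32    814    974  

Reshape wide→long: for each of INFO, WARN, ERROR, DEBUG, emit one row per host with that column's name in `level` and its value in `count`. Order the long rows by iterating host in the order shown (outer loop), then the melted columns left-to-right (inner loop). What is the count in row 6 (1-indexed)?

186

24 rows total (6 × 4). Row 6: index ⌊(6-1)/4⌋ = 1 into host → LK3; (6-1) mod 4 = 1 into the melted columns → WARN.
So row 6 is (LK3, WARN, 186); count = 186.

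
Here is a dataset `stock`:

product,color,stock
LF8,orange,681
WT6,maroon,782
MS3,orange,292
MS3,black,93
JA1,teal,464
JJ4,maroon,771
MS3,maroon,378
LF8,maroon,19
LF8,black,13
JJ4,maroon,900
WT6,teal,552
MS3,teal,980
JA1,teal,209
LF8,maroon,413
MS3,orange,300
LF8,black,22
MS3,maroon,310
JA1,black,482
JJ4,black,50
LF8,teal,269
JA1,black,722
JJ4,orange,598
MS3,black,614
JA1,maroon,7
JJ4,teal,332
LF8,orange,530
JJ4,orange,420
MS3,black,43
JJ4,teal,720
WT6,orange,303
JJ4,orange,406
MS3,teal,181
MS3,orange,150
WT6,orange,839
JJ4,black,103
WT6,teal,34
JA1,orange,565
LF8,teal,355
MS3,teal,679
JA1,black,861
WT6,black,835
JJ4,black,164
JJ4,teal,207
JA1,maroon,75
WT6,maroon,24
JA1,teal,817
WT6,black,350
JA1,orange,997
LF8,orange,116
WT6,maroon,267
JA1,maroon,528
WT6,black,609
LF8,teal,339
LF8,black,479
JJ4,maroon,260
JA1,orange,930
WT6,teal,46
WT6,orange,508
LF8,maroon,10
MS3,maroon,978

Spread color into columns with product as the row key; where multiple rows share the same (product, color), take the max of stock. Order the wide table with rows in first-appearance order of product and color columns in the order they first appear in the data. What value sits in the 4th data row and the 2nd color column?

528

With rows in first-appearance order of product, row 4 is product=JA1. color columns in first-appearance order: orange, maroon, black, teal; column 2 is maroon.
Long rows with product=JA1, color=maroon: max(7, 75, 528) = 528.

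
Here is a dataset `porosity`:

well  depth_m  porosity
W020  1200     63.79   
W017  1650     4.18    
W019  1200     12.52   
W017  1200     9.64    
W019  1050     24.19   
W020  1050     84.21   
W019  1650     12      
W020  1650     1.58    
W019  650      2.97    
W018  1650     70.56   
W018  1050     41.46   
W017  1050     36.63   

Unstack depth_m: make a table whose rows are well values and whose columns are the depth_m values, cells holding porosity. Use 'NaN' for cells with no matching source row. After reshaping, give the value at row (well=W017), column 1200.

9.64

The long row with well=W017, depth_m=1200 has porosity=9.64.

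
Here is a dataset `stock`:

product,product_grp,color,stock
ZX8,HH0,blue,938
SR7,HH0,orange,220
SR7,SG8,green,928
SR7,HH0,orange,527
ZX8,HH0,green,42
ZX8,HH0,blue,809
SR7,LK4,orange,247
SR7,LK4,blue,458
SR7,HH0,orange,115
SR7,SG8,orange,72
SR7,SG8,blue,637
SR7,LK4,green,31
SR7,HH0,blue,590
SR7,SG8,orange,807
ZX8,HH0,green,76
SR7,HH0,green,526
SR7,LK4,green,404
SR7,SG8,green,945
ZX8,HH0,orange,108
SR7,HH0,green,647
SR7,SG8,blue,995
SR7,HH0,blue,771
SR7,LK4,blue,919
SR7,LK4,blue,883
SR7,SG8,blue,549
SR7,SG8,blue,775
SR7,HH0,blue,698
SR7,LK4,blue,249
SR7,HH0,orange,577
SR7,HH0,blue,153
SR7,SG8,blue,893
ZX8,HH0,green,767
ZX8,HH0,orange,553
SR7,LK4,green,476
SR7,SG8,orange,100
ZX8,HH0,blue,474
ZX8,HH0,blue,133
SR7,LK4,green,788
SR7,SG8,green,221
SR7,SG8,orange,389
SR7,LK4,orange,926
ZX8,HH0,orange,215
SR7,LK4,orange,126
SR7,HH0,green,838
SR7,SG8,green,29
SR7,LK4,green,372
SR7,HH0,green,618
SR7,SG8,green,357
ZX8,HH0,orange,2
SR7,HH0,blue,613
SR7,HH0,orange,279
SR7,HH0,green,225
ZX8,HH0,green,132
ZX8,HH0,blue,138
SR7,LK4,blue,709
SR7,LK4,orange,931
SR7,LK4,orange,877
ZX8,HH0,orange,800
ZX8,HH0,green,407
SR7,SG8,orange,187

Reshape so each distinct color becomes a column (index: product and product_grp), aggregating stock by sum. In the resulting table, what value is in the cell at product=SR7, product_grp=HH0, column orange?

1718

Rows with product=SR7, product_grp=HH0 and color=orange: stock values are 220, 527, 115, 577, 279.
220 + 527 + 115 + 577 + 279 = 1718.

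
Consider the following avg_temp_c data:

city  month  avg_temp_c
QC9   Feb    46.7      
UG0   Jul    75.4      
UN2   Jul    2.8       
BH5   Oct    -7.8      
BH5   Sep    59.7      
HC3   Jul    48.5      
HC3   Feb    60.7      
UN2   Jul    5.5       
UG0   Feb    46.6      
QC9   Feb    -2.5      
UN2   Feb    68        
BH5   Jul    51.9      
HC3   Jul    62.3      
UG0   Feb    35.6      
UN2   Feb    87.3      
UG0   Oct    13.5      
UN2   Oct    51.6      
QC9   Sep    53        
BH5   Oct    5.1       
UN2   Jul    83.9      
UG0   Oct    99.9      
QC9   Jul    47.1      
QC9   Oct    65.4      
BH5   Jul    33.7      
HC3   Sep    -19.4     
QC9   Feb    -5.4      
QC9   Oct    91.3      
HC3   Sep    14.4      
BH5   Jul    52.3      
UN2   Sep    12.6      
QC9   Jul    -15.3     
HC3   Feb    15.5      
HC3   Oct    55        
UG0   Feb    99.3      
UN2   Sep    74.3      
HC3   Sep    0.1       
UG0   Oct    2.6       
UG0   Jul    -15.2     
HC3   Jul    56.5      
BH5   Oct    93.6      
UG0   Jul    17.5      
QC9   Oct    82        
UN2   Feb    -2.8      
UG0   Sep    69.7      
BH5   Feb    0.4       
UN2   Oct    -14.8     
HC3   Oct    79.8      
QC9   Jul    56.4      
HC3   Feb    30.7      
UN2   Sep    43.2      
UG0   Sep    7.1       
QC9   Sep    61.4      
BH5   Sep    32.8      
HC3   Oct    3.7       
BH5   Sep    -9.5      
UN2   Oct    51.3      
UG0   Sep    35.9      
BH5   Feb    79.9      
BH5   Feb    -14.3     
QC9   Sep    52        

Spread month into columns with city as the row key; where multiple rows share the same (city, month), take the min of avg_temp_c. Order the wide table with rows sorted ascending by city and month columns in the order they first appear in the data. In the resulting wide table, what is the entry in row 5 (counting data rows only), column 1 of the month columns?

With rows sorted ascending by city, row 5 is city=UN2. month columns in first-appearance order: Feb, Jul, Oct, Sep; column 1 is Feb.
Long rows with city=UN2, month=Feb: min(68, 87.3, -2.8) = -2.8.

-2.8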